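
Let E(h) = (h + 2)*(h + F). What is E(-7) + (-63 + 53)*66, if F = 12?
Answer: -685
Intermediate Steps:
E(h) = (2 + h)*(12 + h) (E(h) = (h + 2)*(h + 12) = (2 + h)*(12 + h))
E(-7) + (-63 + 53)*66 = (24 + (-7)² + 14*(-7)) + (-63 + 53)*66 = (24 + 49 - 98) - 10*66 = -25 - 660 = -685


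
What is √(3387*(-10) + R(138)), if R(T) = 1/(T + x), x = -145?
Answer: I*√1659637/7 ≈ 184.04*I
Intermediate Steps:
R(T) = 1/(-145 + T) (R(T) = 1/(T - 145) = 1/(-145 + T))
√(3387*(-10) + R(138)) = √(3387*(-10) + 1/(-145 + 138)) = √(-33870 + 1/(-7)) = √(-33870 - ⅐) = √(-237091/7) = I*√1659637/7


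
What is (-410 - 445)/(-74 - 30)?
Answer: 855/104 ≈ 8.2212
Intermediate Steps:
(-410 - 445)/(-74 - 30) = -855/(-104) = -855*(-1/104) = 855/104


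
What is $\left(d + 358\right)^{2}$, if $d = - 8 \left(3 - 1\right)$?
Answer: $116964$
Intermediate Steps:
$d = -16$ ($d = \left(-8\right) 2 = -16$)
$\left(d + 358\right)^{2} = \left(-16 + 358\right)^{2} = 342^{2} = 116964$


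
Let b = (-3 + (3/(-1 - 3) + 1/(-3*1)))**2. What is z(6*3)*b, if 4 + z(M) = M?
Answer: 16807/72 ≈ 233.43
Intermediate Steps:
z(M) = -4 + M
b = 2401/144 (b = (-3 + (3/(-4) - 1/3*1))**2 = (-3 + (3*(-1/4) - 1/3))**2 = (-3 + (-3/4 - 1/3))**2 = (-3 - 13/12)**2 = (-49/12)**2 = 2401/144 ≈ 16.674)
z(6*3)*b = (-4 + 6*3)*(2401/144) = (-4 + 18)*(2401/144) = 14*(2401/144) = 16807/72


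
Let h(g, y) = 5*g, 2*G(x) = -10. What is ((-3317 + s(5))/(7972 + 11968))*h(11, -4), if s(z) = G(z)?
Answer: -18271/1994 ≈ -9.1630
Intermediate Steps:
G(x) = -5 (G(x) = (½)*(-10) = -5)
s(z) = -5
((-3317 + s(5))/(7972 + 11968))*h(11, -4) = ((-3317 - 5)/(7972 + 11968))*(5*11) = -3322/19940*55 = -3322*1/19940*55 = -1661/9970*55 = -18271/1994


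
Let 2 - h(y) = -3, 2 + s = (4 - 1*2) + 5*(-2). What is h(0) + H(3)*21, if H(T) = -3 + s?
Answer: -268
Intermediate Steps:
s = -10 (s = -2 + ((4 - 1*2) + 5*(-2)) = -2 + ((4 - 2) - 10) = -2 + (2 - 10) = -2 - 8 = -10)
H(T) = -13 (H(T) = -3 - 10 = -13)
h(y) = 5 (h(y) = 2 - 1*(-3) = 2 + 3 = 5)
h(0) + H(3)*21 = 5 - 13*21 = 5 - 273 = -268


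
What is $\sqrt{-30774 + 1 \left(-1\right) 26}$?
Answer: $20 i \sqrt{77} \approx 175.5 i$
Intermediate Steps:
$\sqrt{-30774 + 1 \left(-1\right) 26} = \sqrt{-30774 - 26} = \sqrt{-30800} = 20 i \sqrt{77}$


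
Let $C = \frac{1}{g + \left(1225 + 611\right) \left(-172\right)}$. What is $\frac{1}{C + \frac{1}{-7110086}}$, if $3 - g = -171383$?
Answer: $- \frac{256684769729}{1813623} \approx -1.4153 \cdot 10^{5}$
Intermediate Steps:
$g = 171386$ ($g = 3 - -171383 = 3 + 171383 = 171386$)
$C = - \frac{1}{144406}$ ($C = \frac{1}{171386 + \left(1225 + 611\right) \left(-172\right)} = \frac{1}{171386 + 1836 \left(-172\right)} = \frac{1}{171386 - 315792} = \frac{1}{-144406} = - \frac{1}{144406} \approx -6.9249 \cdot 10^{-6}$)
$\frac{1}{C + \frac{1}{-7110086}} = \frac{1}{- \frac{1}{144406} + \frac{1}{-7110086}} = \frac{1}{- \frac{1}{144406} - \frac{1}{7110086}} = \frac{1}{- \frac{1813623}{256684769729}} = - \frac{256684769729}{1813623}$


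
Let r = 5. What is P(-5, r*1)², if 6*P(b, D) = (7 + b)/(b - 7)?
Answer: 1/1296 ≈ 0.00077160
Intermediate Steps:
P(b, D) = (7 + b)/(6*(-7 + b)) (P(b, D) = ((7 + b)/(b - 7))/6 = ((7 + b)/(-7 + b))/6 = (7 + b)/(6*(-7 + b)))
P(-5, r*1)² = ((7 - 5)/(6*(-7 - 5)))² = ((⅙)*2/(-12))² = ((⅙)*(-1/12)*2)² = (-1/36)² = 1/1296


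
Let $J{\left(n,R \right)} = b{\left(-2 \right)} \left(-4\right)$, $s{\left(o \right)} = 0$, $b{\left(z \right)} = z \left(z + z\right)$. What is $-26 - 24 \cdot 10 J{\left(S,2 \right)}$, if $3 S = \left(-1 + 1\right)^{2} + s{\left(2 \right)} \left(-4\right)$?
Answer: $7654$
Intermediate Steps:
$b{\left(z \right)} = 2 z^{2}$ ($b{\left(z \right)} = z 2 z = 2 z^{2}$)
$S = 0$ ($S = \frac{\left(-1 + 1\right)^{2} + 0 \left(-4\right)}{3} = \frac{0^{2} + 0}{3} = \frac{0 + 0}{3} = \frac{1}{3} \cdot 0 = 0$)
$J{\left(n,R \right)} = -32$ ($J{\left(n,R \right)} = 2 \left(-2\right)^{2} \left(-4\right) = 2 \cdot 4 \left(-4\right) = 8 \left(-4\right) = -32$)
$-26 - 24 \cdot 10 J{\left(S,2 \right)} = -26 - 24 \cdot 10 \left(-32\right) = -26 - -7680 = -26 + 7680 = 7654$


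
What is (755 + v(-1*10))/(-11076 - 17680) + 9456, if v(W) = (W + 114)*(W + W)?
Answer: 271918061/28756 ≈ 9456.0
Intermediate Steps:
v(W) = 2*W*(114 + W) (v(W) = (114 + W)*(2*W) = 2*W*(114 + W))
(755 + v(-1*10))/(-11076 - 17680) + 9456 = (755 + 2*(-1*10)*(114 - 1*10))/(-11076 - 17680) + 9456 = (755 + 2*(-10)*(114 - 10))/(-28756) + 9456 = (755 + 2*(-10)*104)*(-1/28756) + 9456 = (755 - 2080)*(-1/28756) + 9456 = -1325*(-1/28756) + 9456 = 1325/28756 + 9456 = 271918061/28756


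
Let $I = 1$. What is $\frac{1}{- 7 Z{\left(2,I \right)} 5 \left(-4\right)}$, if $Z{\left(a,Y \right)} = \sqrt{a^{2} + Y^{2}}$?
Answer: $\frac{\sqrt{5}}{700} \approx 0.0031944$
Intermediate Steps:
$Z{\left(a,Y \right)} = \sqrt{Y^{2} + a^{2}}$
$\frac{1}{- 7 Z{\left(2,I \right)} 5 \left(-4\right)} = \frac{1}{- 7 \sqrt{1^{2} + 2^{2}} \cdot 5 \left(-4\right)} = \frac{1}{- 7 \sqrt{1 + 4} \left(-20\right)} = \frac{1}{- 7 \sqrt{5} \left(-20\right)} = \frac{1}{140 \sqrt{5}} = \frac{\sqrt{5}}{700}$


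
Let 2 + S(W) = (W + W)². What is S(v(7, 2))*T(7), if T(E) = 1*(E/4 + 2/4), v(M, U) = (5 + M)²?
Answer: 373239/2 ≈ 1.8662e+5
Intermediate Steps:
S(W) = -2 + 4*W² (S(W) = -2 + (W + W)² = -2 + (2*W)² = -2 + 4*W²)
T(E) = ½ + E/4 (T(E) = 1*(E*(¼) + 2*(¼)) = 1*(E/4 + ½) = 1*(½ + E/4) = ½ + E/4)
S(v(7, 2))*T(7) = (-2 + 4*((5 + 7)²)²)*(½ + (¼)*7) = (-2 + 4*(12²)²)*(½ + 7/4) = (-2 + 4*144²)*(9/4) = (-2 + 4*20736)*(9/4) = (-2 + 82944)*(9/4) = 82942*(9/4) = 373239/2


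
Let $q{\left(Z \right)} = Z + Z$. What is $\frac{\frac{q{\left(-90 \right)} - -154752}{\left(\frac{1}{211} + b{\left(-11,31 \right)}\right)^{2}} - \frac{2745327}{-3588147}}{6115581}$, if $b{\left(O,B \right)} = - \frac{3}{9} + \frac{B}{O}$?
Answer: $\frac{8963835441261402721}{3511648938274522529949} \approx 0.0025526$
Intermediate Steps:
$q{\left(Z \right)} = 2 Z$
$b{\left(O,B \right)} = - \frac{1}{3} + \frac{B}{O}$ ($b{\left(O,B \right)} = \left(-3\right) \frac{1}{9} + \frac{B}{O} = - \frac{1}{3} + \frac{B}{O}$)
$\frac{\frac{q{\left(-90 \right)} - -154752}{\left(\frac{1}{211} + b{\left(-11,31 \right)}\right)^{2}} - \frac{2745327}{-3588147}}{6115581} = \frac{\frac{2 \left(-90\right) - -154752}{\left(\frac{1}{211} + \frac{31 - - \frac{11}{3}}{-11}\right)^{2}} - \frac{2745327}{-3588147}}{6115581} = \left(\frac{-180 + 154752}{\left(\frac{1}{211} - \frac{31 + \frac{11}{3}}{11}\right)^{2}} - - \frac{915109}{1196049}\right) \frac{1}{6115581} = \left(\frac{154572}{\left(\frac{1}{211} - \frac{104}{33}\right)^{2}} + \frac{915109}{1196049}\right) \frac{1}{6115581} = \left(\frac{154572}{\left(- \frac{21911}{6963}\right)^{2}} + \frac{915109}{1196049}\right) \frac{1}{6115581} = \left(\frac{154572}{\frac{480091921}{48483369}} + \frac{915109}{1196049}\right) \frac{1}{6115581} = \left(154572 \cdot \frac{48483369}{480091921} + \frac{915109}{1196049}\right) \frac{1}{6115581} = \left(\frac{7494171313068}{480091921} + \frac{915109}{1196049}\right) \frac{1}{6115581} = \frac{8963835441261402721}{574213462020129} \cdot \frac{1}{6115581} = \frac{8963835441261402721}{3511648938274522529949}$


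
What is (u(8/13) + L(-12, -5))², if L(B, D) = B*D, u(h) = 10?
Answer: 4900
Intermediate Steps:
(u(8/13) + L(-12, -5))² = (10 - 12*(-5))² = (10 + 60)² = 70² = 4900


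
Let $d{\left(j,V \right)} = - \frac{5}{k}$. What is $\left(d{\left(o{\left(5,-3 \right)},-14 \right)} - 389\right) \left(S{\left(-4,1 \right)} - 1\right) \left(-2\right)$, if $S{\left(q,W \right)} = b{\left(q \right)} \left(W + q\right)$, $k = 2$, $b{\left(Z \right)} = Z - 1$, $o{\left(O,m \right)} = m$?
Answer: $10962$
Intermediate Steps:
$b{\left(Z \right)} = -1 + Z$
$S{\left(q,W \right)} = \left(-1 + q\right) \left(W + q\right)$
$d{\left(j,V \right)} = - \frac{5}{2}$
$\left(d{\left(o{\left(5,-3 \right)},-14 \right)} - 389\right) \left(S{\left(-4,1 \right)} - 1\right) \left(-2\right) = \left(- \frac{5}{2} - 389\right) \left(\left(-1 - 4\right) \left(1 - 4\right) - 1\right) \left(-2\right) = - \frac{783 \left(\left(-5\right) \left(-3\right) - 1\right) \left(-2\right)}{2} = - \frac{783 \left(15 - 1\right) \left(-2\right)}{2} = - \frac{783 \cdot 14 \left(-2\right)}{2} = \left(- \frac{783}{2}\right) \left(-28\right) = 10962$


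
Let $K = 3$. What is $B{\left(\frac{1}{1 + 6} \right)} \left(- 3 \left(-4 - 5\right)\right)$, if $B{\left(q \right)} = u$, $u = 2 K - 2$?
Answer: $108$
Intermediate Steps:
$u = 4$ ($u = 2 \cdot 3 - 2 = 6 - 2 = 4$)
$B{\left(q \right)} = 4$
$B{\left(\frac{1}{1 + 6} \right)} \left(- 3 \left(-4 - 5\right)\right) = 4 \left(- 3 \left(-4 - 5\right)\right) = 4 \left(\left(-3\right) \left(-9\right)\right) = 4 \cdot 27 = 108$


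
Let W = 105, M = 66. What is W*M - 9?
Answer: 6921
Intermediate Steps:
W*M - 9 = 105*66 - 9 = 6930 - 9 = 6921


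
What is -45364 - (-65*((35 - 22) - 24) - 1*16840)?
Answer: -29239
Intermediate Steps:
-45364 - (-65*((35 - 22) - 24) - 1*16840) = -45364 - (-65*(13 - 24) - 16840) = -45364 - (-65*(-11) - 16840) = -45364 - (715 - 16840) = -45364 - 1*(-16125) = -45364 + 16125 = -29239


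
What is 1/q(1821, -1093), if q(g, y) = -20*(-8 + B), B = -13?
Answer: 1/420 ≈ 0.0023810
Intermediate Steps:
q(g, y) = 420 (q(g, y) = -20*(-8 - 13) = -20*(-21) = 420)
1/q(1821, -1093) = 1/420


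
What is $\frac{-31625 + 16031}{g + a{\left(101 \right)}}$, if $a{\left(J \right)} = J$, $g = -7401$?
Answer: $\frac{7797}{3650} \approx 2.1362$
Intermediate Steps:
$\frac{-31625 + 16031}{g + a{\left(101 \right)}} = \frac{-31625 + 16031}{-7401 + 101} = - \frac{15594}{-7300} = \left(-15594\right) \left(- \frac{1}{7300}\right) = \frac{7797}{3650}$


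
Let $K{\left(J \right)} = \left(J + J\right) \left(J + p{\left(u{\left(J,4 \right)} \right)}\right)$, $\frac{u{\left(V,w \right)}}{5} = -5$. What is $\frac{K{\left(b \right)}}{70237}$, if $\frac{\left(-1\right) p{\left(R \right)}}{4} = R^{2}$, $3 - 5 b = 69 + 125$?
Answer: $\frac{4847962}{1755925} \approx 2.7609$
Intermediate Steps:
$b = - \frac{191}{5}$ ($b = \frac{3}{5} - \frac{69 + 125}{5} = \frac{3}{5} - \frac{194}{5} = - \frac{191}{5} \approx -38.2$)
$u{\left(V,w \right)} = -25$ ($u{\left(V,w \right)} = 5 \left(-5\right) = -25$)
$p{\left(R \right)} = - 4 R^{2}$
$K{\left(J \right)} = 2 J \left(-2500 + J\right)$ ($K{\left(J \right)} = \left(J + J\right) \left(J - 4 \left(-25\right)^{2}\right) = 2 J \left(J - 2500\right) = 2 J \left(-2500 + J\right)$)
$\frac{K{\left(b \right)}}{70237} = \frac{2 \left(- \frac{191}{5}\right) \left(-2500 - \frac{191}{5}\right)}{70237} = 2 \left(- \frac{191}{5}\right) \left(- \frac{12691}{5}\right) \frac{1}{70237} = \frac{4847962}{25} \cdot \frac{1}{70237} = \frac{4847962}{1755925}$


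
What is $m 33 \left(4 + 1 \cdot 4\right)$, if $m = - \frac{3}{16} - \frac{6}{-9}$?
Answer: $\frac{253}{2} \approx 126.5$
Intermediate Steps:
$m = \frac{23}{48}$ ($m = \left(-3\right) \frac{1}{16} - - \frac{2}{3} = - \frac{3}{16} + \frac{2}{3} = \frac{23}{48} \approx 0.47917$)
$m 33 \left(4 + 1 \cdot 4\right) = \frac{23}{48} \cdot 33 \left(4 + 1 \cdot 4\right) = \frac{253 \left(4 + 4\right)}{16} = \frac{253}{16} \cdot 8 = \frac{253}{2}$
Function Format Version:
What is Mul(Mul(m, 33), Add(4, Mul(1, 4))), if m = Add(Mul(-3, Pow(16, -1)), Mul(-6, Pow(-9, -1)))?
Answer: Rational(253, 2) ≈ 126.50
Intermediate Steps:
m = Rational(23, 48) (m = Add(Mul(-3, Rational(1, 16)), Mul(-6, Rational(-1, 9))) = Add(Rational(-3, 16), Rational(2, 3)) = Rational(23, 48) ≈ 0.47917)
Mul(Mul(m, 33), Add(4, Mul(1, 4))) = Mul(Mul(Rational(23, 48), 33), Add(4, Mul(1, 4))) = Mul(Rational(253, 16), Add(4, 4)) = Mul(Rational(253, 16), 8) = Rational(253, 2)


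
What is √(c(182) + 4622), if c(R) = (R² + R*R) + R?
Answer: 2*√17763 ≈ 266.56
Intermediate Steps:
c(R) = R + 2*R² (c(R) = (R² + R²) + R = 2*R² + R = R + 2*R²)
√(c(182) + 4622) = √(182*(1 + 2*182) + 4622) = √(182*(1 + 364) + 4622) = √(182*365 + 4622) = √(66430 + 4622) = √71052 = 2*√17763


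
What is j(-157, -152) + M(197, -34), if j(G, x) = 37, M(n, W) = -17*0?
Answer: 37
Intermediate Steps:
M(n, W) = 0
j(-157, -152) + M(197, -34) = 37 + 0 = 37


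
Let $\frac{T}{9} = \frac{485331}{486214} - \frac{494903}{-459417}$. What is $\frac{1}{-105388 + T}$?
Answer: $- \frac{74458325746}{7845623239481641} \approx -9.4904 \cdot 10^{-6}$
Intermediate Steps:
$T = \frac{1390794237807}{74458325746}$ ($T = 9 \left(\frac{485331}{486214} - \frac{494903}{-459417}\right) = 9 \left(485331 \cdot \frac{1}{486214} - - \frac{494903}{459417}\right) = 9 \left(\frac{485331}{486214} + \frac{494903}{459417}\right) = 9 \cdot \frac{463598079269}{223374977238} = \frac{1390794237807}{74458325746} \approx 18.679$)
$\frac{1}{-105388 + T} = \frac{1}{-105388 + \frac{1390794237807}{74458325746}} = \frac{1}{- \frac{7845623239481641}{74458325746}} = - \frac{74458325746}{7845623239481641}$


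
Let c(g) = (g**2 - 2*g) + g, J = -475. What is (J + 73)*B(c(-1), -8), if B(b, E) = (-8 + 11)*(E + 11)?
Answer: -3618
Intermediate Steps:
c(g) = g**2 - g
B(b, E) = 33 + 3*E (B(b, E) = 3*(11 + E) = 33 + 3*E)
(J + 73)*B(c(-1), -8) = (-475 + 73)*(33 + 3*(-8)) = -402*(33 - 24) = -402*9 = -3618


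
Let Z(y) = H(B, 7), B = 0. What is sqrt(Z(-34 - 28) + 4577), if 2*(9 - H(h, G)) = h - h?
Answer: sqrt(4586) ≈ 67.720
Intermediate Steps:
H(h, G) = 9 (H(h, G) = 9 - (h - h)/2 = 9 - 1/2*0 = 9 + 0 = 9)
Z(y) = 9
sqrt(Z(-34 - 28) + 4577) = sqrt(9 + 4577) = sqrt(4586)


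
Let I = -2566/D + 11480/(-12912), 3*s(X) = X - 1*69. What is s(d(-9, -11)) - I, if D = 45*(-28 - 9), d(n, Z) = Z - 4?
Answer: -25665643/895770 ≈ -28.652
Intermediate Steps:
d(n, Z) = -4 + Z
s(X) = -23 + X/3 (s(X) = (X - 1*69)/3 = (X - 69)/3 = (-69 + X)/3 = -23 + X/3)
D = -1665 (D = 45*(-37) = -1665)
I = 584083/895770 (I = -2566/(-1665) + 11480/(-12912) = -2566*(-1/1665) + 11480*(-1/12912) = 2566/1665 - 1435/1614 = 584083/895770 ≈ 0.65205)
s(d(-9, -11)) - I = (-23 + (-4 - 11)/3) - 1*584083/895770 = (-23 + (⅓)*(-15)) - 584083/895770 = (-23 - 5) - 584083/895770 = -28 - 584083/895770 = -25665643/895770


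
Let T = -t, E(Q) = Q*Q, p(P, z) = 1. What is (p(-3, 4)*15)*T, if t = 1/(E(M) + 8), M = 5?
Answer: -5/11 ≈ -0.45455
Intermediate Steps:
E(Q) = Q**2
t = 1/33 (t = 1/(5**2 + 8) = 1/(25 + 8) = 1/33 ≈ 0.030303)
T = -1/33 (T = -1*1/33 = -1/33 ≈ -0.030303)
(p(-3, 4)*15)*T = (1*15)*(-1/33) = 15*(-1/33) = -5/11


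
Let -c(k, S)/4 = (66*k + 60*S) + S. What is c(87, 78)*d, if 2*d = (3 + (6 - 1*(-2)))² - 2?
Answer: -2499000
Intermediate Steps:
c(k, S) = -264*k - 244*S (c(k, S) = -4*((66*k + 60*S) + S) = -4*((60*S + 66*k) + S) = -4*(61*S + 66*k) = -264*k - 244*S)
d = 119/2 (d = ((3 + (6 - 1*(-2)))² - 2)/2 = ((3 + (6 + 2))² - 2)/2 = ((3 + 8)² - 2)/2 = (11² - 2)/2 = (121 - 2)/2 = (½)*119 = 119/2 ≈ 59.500)
c(87, 78)*d = (-264*87 - 244*78)*(119/2) = (-22968 - 19032)*(119/2) = -42000*119/2 = -2499000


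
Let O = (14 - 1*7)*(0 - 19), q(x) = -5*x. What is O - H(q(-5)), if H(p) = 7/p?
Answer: -3332/25 ≈ -133.28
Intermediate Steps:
O = -133 (O = (14 - 7)*(-19) = 7*(-19) = -133)
O - H(q(-5)) = -133 - 7/((-5*(-5))) = -133 - 7/25 = -3332/25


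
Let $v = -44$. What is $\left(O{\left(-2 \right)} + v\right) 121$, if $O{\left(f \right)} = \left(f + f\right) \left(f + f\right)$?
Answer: $-3388$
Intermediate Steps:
$O{\left(f \right)} = 4 f^{2}$ ($O{\left(f \right)} = 2 f 2 f = 4 f^{2}$)
$\left(O{\left(-2 \right)} + v\right) 121 = \left(4 \left(-2\right)^{2} - 44\right) 121 = \left(4 \cdot 4 - 44\right) 121 = \left(16 - 44\right) 121 = \left(-28\right) 121 = -3388$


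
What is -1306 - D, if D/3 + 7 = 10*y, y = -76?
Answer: 995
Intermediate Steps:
D = -2301 (D = -21 + 3*(10*(-76)) = -21 + 3*(-760) = -21 - 2280 = -2301)
-1306 - D = -1306 - 1*(-2301) = -1306 + 2301 = 995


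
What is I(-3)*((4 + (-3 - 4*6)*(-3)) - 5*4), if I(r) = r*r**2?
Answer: -1755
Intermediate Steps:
I(r) = r**3
I(-3)*((4 + (-3 - 4*6)*(-3)) - 5*4) = (-3)**3*((4 + (-3 - 4*6)*(-3)) - 5*4) = -27*((4 + (-3 - 24)*(-3)) - 20) = -27*((4 - 27*(-3)) - 20) = -27*((4 + 81) - 20) = -27*(85 - 20) = -27*65 = -1755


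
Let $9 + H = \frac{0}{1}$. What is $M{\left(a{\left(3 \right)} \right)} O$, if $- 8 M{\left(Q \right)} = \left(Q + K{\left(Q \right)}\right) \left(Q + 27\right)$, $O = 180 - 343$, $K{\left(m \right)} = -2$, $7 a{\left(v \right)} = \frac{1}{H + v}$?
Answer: $- \frac{15697715}{14112} \approx -1112.4$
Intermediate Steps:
$H = -9$ ($H = -9 + \frac{0}{1} = -9 + 0 \cdot 1 = -9 + 0 = -9$)
$a{\left(v \right)} = \frac{1}{7 \left(-9 + v\right)}$
$O = -163$ ($O = 180 - 343 = -163$)
$M{\left(Q \right)} = - \frac{\left(-2 + Q\right) \left(27 + Q\right)}{8}$ ($M{\left(Q \right)} = - \frac{\left(Q - 2\right) \left(Q + 27\right)}{8} = - \frac{\left(-2 + Q\right) \left(27 + Q\right)}{8}$)
$M{\left(a{\left(3 \right)} \right)} O = \left(\frac{27}{4} - \frac{25 \frac{1}{7 \left(-9 + 3\right)}}{8} - \frac{\left(\frac{1}{7 \left(-9 + 3\right)}\right)^{2}}{8}\right) \left(-163\right) = \left(\frac{27}{4} - \frac{25 \frac{1}{7 \left(-6\right)}}{8} - \frac{\left(\frac{1}{7 \left(-6\right)}\right)^{2}}{8}\right) \left(-163\right) = \left(\frac{27}{4} - \frac{25 \cdot \frac{1}{7} \left(- \frac{1}{6}\right)}{8} - \frac{\left(\frac{1}{7} \left(- \frac{1}{6}\right)\right)^{2}}{8}\right) \left(-163\right) = \left(\frac{27}{4} - - \frac{25}{336} - \frac{\left(- \frac{1}{42}\right)^{2}}{8}\right) \left(-163\right) = \left(\frac{27}{4} + \frac{25}{336} - \frac{1}{14112}\right) \left(-163\right) = \frac{96305}{14112} \left(-163\right) = - \frac{15697715}{14112}$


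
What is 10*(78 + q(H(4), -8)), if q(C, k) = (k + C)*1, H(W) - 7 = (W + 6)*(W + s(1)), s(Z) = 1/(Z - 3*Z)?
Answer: 1120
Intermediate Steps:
s(Z) = -1/(2*Z) (s(Z) = 1/(-2*Z) = -1/(2*Z))
H(W) = 7 + (6 + W)*(-1/2 + W) (H(W) = 7 + (W + 6)*(W - 1/2/1) = 7 + (6 + W)*(W - 1/2*1) = 7 + (6 + W)*(W - 1/2) = 7 + (6 + W)*(-1/2 + W))
q(C, k) = C + k (q(C, k) = (C + k)*1 = C + k)
10*(78 + q(H(4), -8)) = 10*(78 + ((4 + 4**2 + (11/2)*4) - 8)) = 10*(78 + ((4 + 16 + 22) - 8)) = 10*(78 + (42 - 8)) = 10*(78 + 34) = 10*112 = 1120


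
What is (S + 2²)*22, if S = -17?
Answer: -286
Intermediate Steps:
(S + 2²)*22 = (-17 + 2²)*22 = (-17 + 4)*22 = -13*22 = -286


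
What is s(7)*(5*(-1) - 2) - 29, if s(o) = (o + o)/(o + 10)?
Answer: -591/17 ≈ -34.765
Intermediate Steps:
s(o) = 2*o/(10 + o) (s(o) = (2*o)/(10 + o) = 2*o/(10 + o))
s(7)*(5*(-1) - 2) - 29 = (2*7/(10 + 7))*(5*(-1) - 2) - 29 = (2*7/17)*(-5 - 2) - 29 = (2*7*(1/17))*(-7) - 29 = (14/17)*(-7) - 29 = -98/17 - 29 = -591/17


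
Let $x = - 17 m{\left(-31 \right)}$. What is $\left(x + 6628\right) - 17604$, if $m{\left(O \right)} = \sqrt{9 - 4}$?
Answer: $-10976 - 17 \sqrt{5} \approx -11014.0$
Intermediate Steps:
$m{\left(O \right)} = \sqrt{5}$
$x = - 17 \sqrt{5} \approx -38.013$
$\left(x + 6628\right) - 17604 = \left(- 17 \sqrt{5} + 6628\right) - 17604 = \left(6628 - 17 \sqrt{5}\right) - 17604 = -10976 - 17 \sqrt{5}$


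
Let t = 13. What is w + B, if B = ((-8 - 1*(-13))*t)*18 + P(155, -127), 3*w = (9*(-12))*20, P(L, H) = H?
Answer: 323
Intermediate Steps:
w = -720 (w = ((9*(-12))*20)/3 = (-108*20)/3 = (⅓)*(-2160) = -720)
B = 1043 (B = ((-8 - 1*(-13))*13)*18 - 127 = ((-8 + 13)*13)*18 - 127 = (5*13)*18 - 127 = 65*18 - 127 = 1170 - 127 = 1043)
w + B = -720 + 1043 = 323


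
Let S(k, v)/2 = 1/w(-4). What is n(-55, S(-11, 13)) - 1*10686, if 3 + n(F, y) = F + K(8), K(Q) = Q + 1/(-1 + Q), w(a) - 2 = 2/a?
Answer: -75151/7 ≈ -10736.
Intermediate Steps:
w(a) = 2 + 2/a
S(k, v) = 4/3 (S(k, v) = 2/(2 + 2/(-4)) = 2/(2 + 2*(-¼)) = 2/(2 - ½) = 2/(3/2) = 2*(⅔) = 4/3)
n(F, y) = 36/7 + F (n(F, y) = -3 + (F + (1 + 8² - 1*8)/(-1 + 8)) = -3 + (F + (1 + 64 - 8)/7) = -3 + (F + (⅐)*57) = -3 + (F + 57/7) = -3 + (57/7 + F) = 36/7 + F)
n(-55, S(-11, 13)) - 1*10686 = (36/7 - 55) - 1*10686 = -349/7 - 10686 = -75151/7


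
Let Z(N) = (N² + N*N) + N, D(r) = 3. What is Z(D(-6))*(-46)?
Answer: -966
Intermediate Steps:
Z(N) = N + 2*N² (Z(N) = (N² + N²) + N = 2*N² + N = N + 2*N²)
Z(D(-6))*(-46) = (3*(1 + 2*3))*(-46) = (3*(1 + 6))*(-46) = (3*7)*(-46) = 21*(-46) = -966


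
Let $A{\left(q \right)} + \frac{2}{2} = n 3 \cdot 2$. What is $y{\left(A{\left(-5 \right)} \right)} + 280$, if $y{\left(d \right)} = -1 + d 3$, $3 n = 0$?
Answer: $276$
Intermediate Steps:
$n = 0$ ($n = \frac{1}{3} \cdot 0 = 0$)
$A{\left(q \right)} = -1$ ($A{\left(q \right)} = -1 + 0 \cdot 3 \cdot 2 = -1 + 0 \cdot 2 = -1 + 0 = -1$)
$y{\left(d \right)} = -1 + 3 d$
$y{\left(A{\left(-5 \right)} \right)} + 280 = \left(-1 + 3 \left(-1\right)\right) + 280 = \left(-1 - 3\right) + 280 = -4 + 280 = 276$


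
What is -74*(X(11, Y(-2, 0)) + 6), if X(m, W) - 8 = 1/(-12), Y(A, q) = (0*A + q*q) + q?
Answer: -6179/6 ≈ -1029.8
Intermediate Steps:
Y(A, q) = q + q² (Y(A, q) = (0 + q²) + q = q² + q = q + q²)
X(m, W) = 95/12 (X(m, W) = 8 + 1/(-12) = 8 - 1/12 = 95/12)
-74*(X(11, Y(-2, 0)) + 6) = -74*(95/12 + 6) = -74*167/12 = -6179/6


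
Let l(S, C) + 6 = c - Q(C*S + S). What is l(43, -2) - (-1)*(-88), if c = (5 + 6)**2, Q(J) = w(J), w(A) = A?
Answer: 70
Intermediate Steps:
Q(J) = J
c = 121 (c = 11**2 = 121)
l(S, C) = 115 - S - C*S (l(S, C) = -6 + (121 - (C*S + S)) = -6 + (121 - (S + C*S)) = -6 + (121 + (-S - C*S)) = -6 + (121 - S - C*S) = 115 - S - C*S)
l(43, -2) - (-1)*(-88) = (115 - 1*43*(1 - 2)) - (-1)*(-88) = (115 - 1*43*(-1)) - 1*88 = (115 + 43) - 88 = 158 - 88 = 70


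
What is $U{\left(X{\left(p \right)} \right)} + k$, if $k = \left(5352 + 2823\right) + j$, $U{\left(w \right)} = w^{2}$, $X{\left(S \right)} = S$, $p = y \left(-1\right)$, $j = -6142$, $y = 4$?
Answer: $2049$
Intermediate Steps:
$p = -4$ ($p = 4 \left(-1\right) = -4$)
$k = 2033$ ($k = \left(5352 + 2823\right) - 6142 = 8175 - 6142 = 2033$)
$U{\left(X{\left(p \right)} \right)} + k = \left(-4\right)^{2} + 2033 = 16 + 2033 = 2049$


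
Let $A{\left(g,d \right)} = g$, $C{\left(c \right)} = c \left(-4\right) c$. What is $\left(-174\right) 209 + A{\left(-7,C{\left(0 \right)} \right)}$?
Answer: $-36373$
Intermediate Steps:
$C{\left(c \right)} = - 4 c^{2}$ ($C{\left(c \right)} = - 4 c c = - 4 c^{2}$)
$\left(-174\right) 209 + A{\left(-7,C{\left(0 \right)} \right)} = \left(-174\right) 209 - 7 = -36366 - 7 = -36373$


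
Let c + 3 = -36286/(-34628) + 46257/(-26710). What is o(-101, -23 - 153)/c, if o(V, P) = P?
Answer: 20348105360/425916247 ≈ 47.775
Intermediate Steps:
c = -425916247/115614235 (c = -3 + (-36286/(-34628) + 46257/(-26710)) = -3 + (-36286*(-1/34628) + 46257*(-1/26710)) = -3 + (18143/17314 - 46257/26710) = -3 - 79073542/115614235 = -425916247/115614235 ≈ -3.6839)
o(-101, -23 - 153)/c = (-23 - 153)/(-425916247/115614235) = -176*(-115614235/425916247) = 20348105360/425916247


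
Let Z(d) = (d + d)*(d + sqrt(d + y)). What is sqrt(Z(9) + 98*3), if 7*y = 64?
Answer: sqrt(22344 + 126*sqrt(889))/7 ≈ 23.080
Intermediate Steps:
y = 64/7 (y = (1/7)*64 = 64/7 ≈ 9.1429)
Z(d) = 2*d*(d + sqrt(64/7 + d)) (Z(d) = (d + d)*(d + sqrt(d + 64/7)) = (2*d)*(d + sqrt(64/7 + d)) = 2*d*(d + sqrt(64/7 + d)))
sqrt(Z(9) + 98*3) = sqrt((2/7)*9*(sqrt(448 + 49*9) + 7*9) + 98*3) = sqrt((2/7)*9*(sqrt(448 + 441) + 63) + 294) = sqrt((2/7)*9*(sqrt(889) + 63) + 294) = sqrt((2/7)*9*(63 + sqrt(889)) + 294) = sqrt((162 + 18*sqrt(889)/7) + 294) = sqrt(456 + 18*sqrt(889)/7)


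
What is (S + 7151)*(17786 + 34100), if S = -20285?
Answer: -681470724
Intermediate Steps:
(S + 7151)*(17786 + 34100) = (-20285 + 7151)*(17786 + 34100) = -13134*51886 = -681470724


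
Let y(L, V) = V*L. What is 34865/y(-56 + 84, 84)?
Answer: 34865/2352 ≈ 14.824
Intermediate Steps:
y(L, V) = L*V
34865/y(-56 + 84, 84) = 34865/(((-56 + 84)*84)) = 34865/((28*84)) = 34865/2352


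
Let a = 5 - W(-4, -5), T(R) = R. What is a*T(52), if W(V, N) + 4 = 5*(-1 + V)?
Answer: 1768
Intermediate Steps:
W(V, N) = -9 + 5*V (W(V, N) = -4 + 5*(-1 + V) = -4 + (-5 + 5*V) = -9 + 5*V)
a = 34 (a = 5 - (-9 + 5*(-4)) = 5 - (-9 - 20) = 5 - 1*(-29) = 5 + 29 = 34)
a*T(52) = 34*52 = 1768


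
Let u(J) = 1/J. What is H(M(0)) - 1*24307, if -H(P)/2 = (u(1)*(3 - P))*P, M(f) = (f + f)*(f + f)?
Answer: -24307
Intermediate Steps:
M(f) = 4*f**2 (M(f) = (2*f)*(2*f) = 4*f**2)
H(P) = -2*P*(3 - P) (H(P) = -2*(3 - P)/1*P = -2*1*(3 - P)*P = -2*(3 - P)*P = -2*P*(3 - P))
H(M(0)) - 1*24307 = 2*(4*0**2)*(-3 + 4*0**2) - 1*24307 = 2*(4*0)*(-3 + 4*0) - 24307 = 2*0*(-3 + 0) - 24307 = 2*0*(-3) - 24307 = 0 - 24307 = -24307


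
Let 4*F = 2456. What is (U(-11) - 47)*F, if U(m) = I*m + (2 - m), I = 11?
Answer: -95170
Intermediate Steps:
F = 614 (F = (¼)*2456 = 614)
U(m) = 2 + 10*m (U(m) = 11*m + (2 - m) = 2 + 10*m)
(U(-11) - 47)*F = ((2 + 10*(-11)) - 47)*614 = ((2 - 110) - 47)*614 = (-108 - 47)*614 = -155*614 = -95170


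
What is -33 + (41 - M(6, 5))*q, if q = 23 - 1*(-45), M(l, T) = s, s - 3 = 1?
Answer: 2483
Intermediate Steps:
s = 4 (s = 3 + 1 = 4)
M(l, T) = 4
q = 68 (q = 23 + 45 = 68)
-33 + (41 - M(6, 5))*q = -33 + (41 - 1*4)*68 = -33 + (41 - 4)*68 = -33 + 37*68 = -33 + 2516 = 2483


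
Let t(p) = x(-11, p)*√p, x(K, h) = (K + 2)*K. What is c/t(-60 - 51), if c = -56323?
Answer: 56323*I*√111/10989 ≈ 53.999*I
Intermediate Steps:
x(K, h) = K*(2 + K) (x(K, h) = (2 + K)*K = K*(2 + K))
t(p) = 99*√p (t(p) = (-11*(2 - 11))*√p = (-11*(-9))*√p = 99*√p)
c/t(-60 - 51) = -56323*1/(99*√(-60 - 51)) = -56323*(-I*√111/10989) = -(-56323)*I*√111/10989 = 56323*I*√111/10989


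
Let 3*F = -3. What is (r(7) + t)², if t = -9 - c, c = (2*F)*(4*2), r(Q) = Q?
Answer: 196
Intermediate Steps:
F = -1 (F = (⅓)*(-3) = -1)
c = -16 (c = (2*(-1))*(4*2) = -2*8 = -16)
t = 7 (t = -9 - 1*(-16) = -9 + 16 = 7)
(r(7) + t)² = (7 + 7)² = 14² = 196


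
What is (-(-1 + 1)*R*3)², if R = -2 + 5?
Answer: 0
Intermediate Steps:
R = 3
(-(-1 + 1)*R*3)² = (-(-1 + 1)*3*3)² = (-0*9)² = (-1*0)² = 0² = 0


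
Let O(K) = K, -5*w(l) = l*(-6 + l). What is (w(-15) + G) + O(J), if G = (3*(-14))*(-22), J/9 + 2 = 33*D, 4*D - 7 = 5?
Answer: 1734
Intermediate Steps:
D = 3 (D = 7/4 + (¼)*5 = 7/4 + 5/4 = 3)
J = 873 (J = -18 + 9*(33*3) = -18 + 9*99 = -18 + 891 = 873)
w(l) = -l*(-6 + l)/5
G = 924 (G = -42*(-22) = 924)
(w(-15) + G) + O(J) = ((⅕)*(-15)*(6 - 1*(-15)) + 924) + 873 = ((⅕)*(-15)*(6 + 15) + 924) + 873 = ((⅕)*(-15)*21 + 924) + 873 = (-63 + 924) + 873 = 861 + 873 = 1734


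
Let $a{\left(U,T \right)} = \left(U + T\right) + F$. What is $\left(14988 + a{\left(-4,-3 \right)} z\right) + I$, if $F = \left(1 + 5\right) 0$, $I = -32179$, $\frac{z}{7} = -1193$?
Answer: $41266$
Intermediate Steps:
$z = -8351$ ($z = 7 \left(-1193\right) = -8351$)
$F = 0$ ($F = 6 \cdot 0 = 0$)
$a{\left(U,T \right)} = T + U$ ($a{\left(U,T \right)} = \left(U + T\right) + 0 = \left(T + U\right) + 0 = T + U$)
$\left(14988 + a{\left(-4,-3 \right)} z\right) + I = \left(14988 + \left(-3 - 4\right) \left(-8351\right)\right) - 32179 = \left(14988 - -58457\right) - 32179 = \left(14988 + 58457\right) - 32179 = 73445 - 32179 = 41266$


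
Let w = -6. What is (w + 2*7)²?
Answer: 64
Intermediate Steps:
(w + 2*7)² = (-6 + 2*7)² = (-6 + 14)² = 8² = 64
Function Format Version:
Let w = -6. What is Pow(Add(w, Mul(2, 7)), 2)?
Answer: 64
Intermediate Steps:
Pow(Add(w, Mul(2, 7)), 2) = Pow(Add(-6, Mul(2, 7)), 2) = Pow(Add(-6, 14), 2) = Pow(8, 2) = 64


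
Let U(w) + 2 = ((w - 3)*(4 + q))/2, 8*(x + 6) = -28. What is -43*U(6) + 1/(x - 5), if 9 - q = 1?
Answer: -19954/29 ≈ -688.07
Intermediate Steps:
q = 8 (q = 9 - 1*1 = 9 - 1 = 8)
x = -19/2 (x = -6 + (1/8)*(-28) = -6 - 7/2 = -19/2 ≈ -9.5000)
U(w) = -20 + 6*w (U(w) = -2 + ((w - 3)*(4 + 8))/2 = -2 + ((-3 + w)*12)*(1/2) = -2 + (-36 + 12*w)*(1/2) = -2 + (-18 + 6*w) = -20 + 6*w)
-43*U(6) + 1/(x - 5) = -43*(-20 + 6*6) + 1/(-19/2 - 5) = -43*(-20 + 36) + 1/(-29/2) = -43*16 - 2/29 = -688 - 2/29 = -19954/29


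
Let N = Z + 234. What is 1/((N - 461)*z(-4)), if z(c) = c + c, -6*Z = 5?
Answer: 3/5468 ≈ 0.00054865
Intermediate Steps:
Z = -⅚ (Z = -⅙*5 = -⅚ ≈ -0.83333)
N = 1399/6 (N = -⅚ + 234 = 1399/6 ≈ 233.17)
z(c) = 2*c
1/((N - 461)*z(-4)) = 1/((1399/6 - 461)*(2*(-4))) = 1/(-1367/6*(-8)) = 1/(5468/3) = 3/5468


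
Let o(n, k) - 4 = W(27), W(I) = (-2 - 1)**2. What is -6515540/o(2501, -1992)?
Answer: -6515540/13 ≈ -5.0120e+5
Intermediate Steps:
W(I) = 9 (W(I) = (-3)**2 = 9)
o(n, k) = 13 (o(n, k) = 4 + 9 = 13)
-6515540/o(2501, -1992) = -6515540/13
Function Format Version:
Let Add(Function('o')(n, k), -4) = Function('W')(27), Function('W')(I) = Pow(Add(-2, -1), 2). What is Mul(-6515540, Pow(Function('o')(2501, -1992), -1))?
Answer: Rational(-6515540, 13) ≈ -5.0120e+5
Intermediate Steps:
Function('W')(I) = 9 (Function('W')(I) = Pow(-3, 2) = 9)
Function('o')(n, k) = 13 (Function('o')(n, k) = Add(4, 9) = 13)
Mul(-6515540, Pow(Function('o')(2501, -1992), -1)) = Mul(-6515540, Pow(13, -1)) = Mul(-6515540, Rational(1, 13)) = Rational(-6515540, 13)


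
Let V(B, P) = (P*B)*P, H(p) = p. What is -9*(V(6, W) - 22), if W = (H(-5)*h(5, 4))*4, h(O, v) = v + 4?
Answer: -1382202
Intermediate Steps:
h(O, v) = 4 + v
W = -160 (W = -5*(4 + 4)*4 = -5*8*4 = -40*4 = -160)
V(B, P) = B*P² (V(B, P) = (B*P)*P = B*P²)
-9*(V(6, W) - 22) = -9*(6*(-160)² - 22) = -9*(6*25600 - 22) = -9*(153600 - 22) = -9*153578 = -1382202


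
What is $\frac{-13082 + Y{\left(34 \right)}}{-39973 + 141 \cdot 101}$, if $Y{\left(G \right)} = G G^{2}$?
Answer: $- \frac{1873}{1838} \approx -1.019$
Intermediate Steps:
$Y{\left(G \right)} = G^{3}$
$\frac{-13082 + Y{\left(34 \right)}}{-39973 + 141 \cdot 101} = \frac{-13082 + 34^{3}}{-39973 + 141 \cdot 101} = \frac{-13082 + 39304}{-39973 + 14241} = \frac{26222}{-25732} = 26222 \left(- \frac{1}{25732}\right) = - \frac{1873}{1838}$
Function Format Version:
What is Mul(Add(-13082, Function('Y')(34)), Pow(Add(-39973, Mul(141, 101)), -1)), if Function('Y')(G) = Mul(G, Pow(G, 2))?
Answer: Rational(-1873, 1838) ≈ -1.0190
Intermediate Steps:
Function('Y')(G) = Pow(G, 3)
Mul(Add(-13082, Function('Y')(34)), Pow(Add(-39973, Mul(141, 101)), -1)) = Mul(Add(-13082, Pow(34, 3)), Pow(Add(-39973, Mul(141, 101)), -1)) = Mul(Add(-13082, 39304), Pow(Add(-39973, 14241), -1)) = Mul(26222, Pow(-25732, -1)) = Mul(26222, Rational(-1, 25732)) = Rational(-1873, 1838)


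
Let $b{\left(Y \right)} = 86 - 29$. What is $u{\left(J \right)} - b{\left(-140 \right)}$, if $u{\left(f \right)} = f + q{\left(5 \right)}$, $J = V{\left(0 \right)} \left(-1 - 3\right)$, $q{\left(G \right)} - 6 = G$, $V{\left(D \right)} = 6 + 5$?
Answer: $-90$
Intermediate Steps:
$b{\left(Y \right)} = 57$ ($b{\left(Y \right)} = 86 - 29 = 57$)
$V{\left(D \right)} = 11$
$q{\left(G \right)} = 6 + G$
$J = -44$ ($J = 11 \left(-1 - 3\right) = 11 \left(-4\right) = -44$)
$u{\left(f \right)} = 11 + f$ ($u{\left(f \right)} = f + \left(6 + 5\right) = f + 11 = 11 + f$)
$u{\left(J \right)} - b{\left(-140 \right)} = \left(11 - 44\right) - 57 = -33 - 57 = -90$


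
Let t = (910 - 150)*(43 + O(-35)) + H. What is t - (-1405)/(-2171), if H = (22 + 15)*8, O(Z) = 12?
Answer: 91389011/2171 ≈ 42095.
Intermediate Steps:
H = 296 (H = 37*8 = 296)
t = 42096 (t = (910 - 150)*(43 + 12) + 296 = 760*55 + 296 = 41800 + 296 = 42096)
t - (-1405)/(-2171) = 42096 - (-1405)/(-2171) = 42096 - (-1405)*(-1)/2171 = 42096 - 1*1405/2171 = 42096 - 1405/2171 = 91389011/2171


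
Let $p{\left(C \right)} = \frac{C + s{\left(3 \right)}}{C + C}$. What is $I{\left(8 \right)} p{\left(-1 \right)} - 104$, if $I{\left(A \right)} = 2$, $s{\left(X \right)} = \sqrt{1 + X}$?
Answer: $-105$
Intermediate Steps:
$p{\left(C \right)} = \frac{2 + C}{2 C}$ ($p{\left(C \right)} = \frac{C + \sqrt{1 + 3}}{C + C} = \frac{C + \sqrt{4}}{2 C} = \left(C + 2\right) \frac{1}{2 C} = \left(2 + C\right) \frac{1}{2 C} = \frac{2 + C}{2 C}$)
$I{\left(8 \right)} p{\left(-1 \right)} - 104 = 2 \frac{2 - 1}{2 \left(-1\right)} - 104 = 2 \cdot \frac{1}{2} \left(-1\right) 1 - 104 = 2 \left(- \frac{1}{2}\right) - 104 = -1 - 104 = -105$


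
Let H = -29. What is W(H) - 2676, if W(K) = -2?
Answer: -2678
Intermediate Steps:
W(H) - 2676 = -2 - 2676 = -2678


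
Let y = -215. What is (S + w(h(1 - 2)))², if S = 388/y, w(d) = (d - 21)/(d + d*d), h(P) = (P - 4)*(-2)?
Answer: 670761/184900 ≈ 3.6277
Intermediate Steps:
h(P) = 8 - 2*P (h(P) = (-4 + P)*(-2) = 8 - 2*P)
w(d) = (-21 + d)/(d + d²)
S = -388/215 (S = 388/(-215) = 388*(-1/215) = -388/215 ≈ -1.8047)
(S + w(h(1 - 2)))² = (-388/215 + (-21 + (8 - 2*(1 - 2)))/((8 - 2*(1 - 2))*(1 + (8 - 2*(1 - 2)))))² = (-388/215 + (-21 + (8 - 2*(-1)))/((8 - 2*(-1))*(1 + (8 - 2*(-1)))))² = (-388/215 + (-21 + (8 + 2))/((8 + 2)*(1 + (8 + 2))))² = (-388/215 + (-21 + 10)/(10*(1 + 10)))² = (-388/215 + (⅒)*(-11)/11)² = (-388/215 + (⅒)*(1/11)*(-11))² = (-388/215 - ⅒)² = (-819/430)² = 670761/184900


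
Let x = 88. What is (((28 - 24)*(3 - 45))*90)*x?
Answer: -1330560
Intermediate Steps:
(((28 - 24)*(3 - 45))*90)*x = (((28 - 24)*(3 - 45))*90)*88 = ((4*(-42))*90)*88 = -168*90*88 = -15120*88 = -1330560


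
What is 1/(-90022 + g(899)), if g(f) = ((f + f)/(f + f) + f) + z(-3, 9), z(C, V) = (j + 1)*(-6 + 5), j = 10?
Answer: -1/89133 ≈ -1.1219e-5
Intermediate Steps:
z(C, V) = -11 (z(C, V) = (10 + 1)*(-6 + 5) = 11*(-1) = -11)
g(f) = -10 + f (g(f) = ((f + f)/(f + f) + f) - 11 = ((2*f)/((2*f)) + f) - 11 = ((2*f)*(1/(2*f)) + f) - 11 = (1 + f) - 11 = -10 + f)
1/(-90022 + g(899)) = 1/(-90022 + (-10 + 899)) = 1/(-90022 + 889) = 1/(-89133) = -1/89133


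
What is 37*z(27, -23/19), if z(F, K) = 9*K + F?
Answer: 11322/19 ≈ 595.89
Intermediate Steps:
z(F, K) = F + 9*K
37*z(27, -23/19) = 37*(27 + 9*(-23/19)) = 37*(27 - 207/19) = 37*(306/19) = 11322/19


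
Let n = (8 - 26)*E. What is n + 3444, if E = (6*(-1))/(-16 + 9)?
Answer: 24000/7 ≈ 3428.6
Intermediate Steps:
E = 6/7 (E = -6/(-7) = -6*(-1/7) = 6/7 ≈ 0.85714)
n = -108/7 (n = (8 - 26)*(6/7) = -18*6/7 = -108/7 ≈ -15.429)
n + 3444 = -108/7 + 3444 = 24000/7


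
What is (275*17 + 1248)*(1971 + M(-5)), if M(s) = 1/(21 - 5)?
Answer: 186793651/16 ≈ 1.1675e+7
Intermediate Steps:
M(s) = 1/16
(275*17 + 1248)*(1971 + M(-5)) = (275*17 + 1248)*(1971 + 1/16) = (4675 + 1248)*(31537/16) = 5923*(31537/16) = 186793651/16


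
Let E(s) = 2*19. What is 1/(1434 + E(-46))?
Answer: 1/1472 ≈ 0.00067935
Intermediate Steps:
E(s) = 38
1/(1434 + E(-46)) = 1/(1434 + 38) = 1/1472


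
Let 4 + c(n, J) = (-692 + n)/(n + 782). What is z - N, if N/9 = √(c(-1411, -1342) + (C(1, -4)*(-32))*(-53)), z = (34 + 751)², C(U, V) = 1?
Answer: 616225 - 9*√670747359/629 ≈ 6.1585e+5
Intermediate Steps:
c(n, J) = -4 + (-692 + n)/(782 + n) (c(n, J) = -4 + (-692 + n)/(n + 782) = -4 + (-692 + n)/(782 + n))
z = 616225 (z = 785² = 616225)
N = 9*√670747359/629 (N = 9*√((-3820 - 3*(-1411))/(782 - 1411) + (1*(-32))*(-53)) = 9*√((-3820 + 4233)/(-629) - 32*(-53)) = 9*√(-1/629*413 + 1696) = 9*√(-413/629 + 1696) = 9*√(1066371/629) = 9*(√670747359/629) = 9*√670747359/629 ≈ 370.57)
z - N = 616225 - 9*√670747359/629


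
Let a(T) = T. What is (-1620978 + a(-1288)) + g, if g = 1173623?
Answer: -448643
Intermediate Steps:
(-1620978 + a(-1288)) + g = (-1620978 - 1288) + 1173623 = -1622266 + 1173623 = -448643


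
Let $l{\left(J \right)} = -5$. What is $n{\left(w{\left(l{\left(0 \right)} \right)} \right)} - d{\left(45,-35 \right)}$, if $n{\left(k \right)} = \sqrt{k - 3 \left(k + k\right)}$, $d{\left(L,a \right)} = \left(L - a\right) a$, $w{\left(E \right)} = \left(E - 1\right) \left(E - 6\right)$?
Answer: $2800 + i \sqrt{330} \approx 2800.0 + 18.166 i$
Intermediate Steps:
$w{\left(E \right)} = \left(-1 + E\right) \left(-6 + E\right)$
$d{\left(L,a \right)} = a \left(L - a\right)$
$n{\left(k \right)} = \sqrt{5} \sqrt{- k}$ ($n{\left(k \right)} = \sqrt{k - 3 \cdot 2 k} = \sqrt{k - 6 k} = \sqrt{- 5 k} = \sqrt{5} \sqrt{- k}$)
$n{\left(w{\left(l{\left(0 \right)} \right)} \right)} - d{\left(45,-35 \right)} = \sqrt{5} \sqrt{- (6 + \left(-5\right)^{2} - -35)} - - 35 \left(45 - -35\right) = \sqrt{5} \sqrt{- (6 + 25 + 35)} - - 35 \left(45 + 35\right) = \sqrt{5} \sqrt{\left(-1\right) 66} - \left(-35\right) 80 = \sqrt{5} \sqrt{-66} - -2800 = \sqrt{5} i \sqrt{66} + 2800 = i \sqrt{330} + 2800 = 2800 + i \sqrt{330}$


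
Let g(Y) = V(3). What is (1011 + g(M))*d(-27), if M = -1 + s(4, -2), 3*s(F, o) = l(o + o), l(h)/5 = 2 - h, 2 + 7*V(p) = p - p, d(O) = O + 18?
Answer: -63675/7 ≈ -9096.4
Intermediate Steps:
d(O) = 18 + O
V(p) = -2/7 (V(p) = -2/7 + (p - p)/7 = -2/7 + (⅐)*0 = -2/7 + 0 = -2/7)
l(h) = 10 - 5*h (l(h) = 5*(2 - h) = 10 - 5*h)
s(F, o) = 10/3 - 10*o/3 (s(F, o) = (10 - 5*(o + o))/3 = (10 - 10*o)/3 = 10/3 - 10*o/3)
M = 9 (M = -1 + (10/3 - 10/3*(-2)) = -1 + (10/3 + 20/3) = -1 + 10 = 9)
g(Y) = -2/7
(1011 + g(M))*d(-27) = (1011 - 2/7)*(18 - 27) = (7075/7)*(-9) = -63675/7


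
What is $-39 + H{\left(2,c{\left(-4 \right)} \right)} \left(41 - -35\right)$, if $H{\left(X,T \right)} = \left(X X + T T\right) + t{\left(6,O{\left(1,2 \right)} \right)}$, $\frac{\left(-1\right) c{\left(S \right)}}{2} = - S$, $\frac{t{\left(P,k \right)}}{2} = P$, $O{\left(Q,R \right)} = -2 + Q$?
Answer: $6041$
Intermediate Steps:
$t{\left(P,k \right)} = 2 P$
$c{\left(S \right)} = 2 S$ ($c{\left(S \right)} = - 2 \left(- S\right) = 2 S$)
$H{\left(X,T \right)} = 12 + T^{2} + X^{2}$ ($H{\left(X,T \right)} = \left(X X + T T\right) + 2 \cdot 6 = \left(X^{2} + T^{2}\right) + 12 = \left(T^{2} + X^{2}\right) + 12 = 12 + T^{2} + X^{2}$)
$-39 + H{\left(2,c{\left(-4 \right)} \right)} \left(41 - -35\right) = -39 + \left(12 + \left(2 \left(-4\right)\right)^{2} + 2^{2}\right) \left(41 - -35\right) = -39 + \left(12 + \left(-8\right)^{2} + 4\right) \left(41 + 35\right) = -39 + \left(12 + 64 + 4\right) 76 = -39 + 80 \cdot 76 = -39 + 6080 = 6041$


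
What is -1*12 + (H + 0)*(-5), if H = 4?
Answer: -32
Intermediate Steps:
-1*12 + (H + 0)*(-5) = -1*12 + (4 + 0)*(-5) = -12 + 4*(-5) = -12 - 20 = -32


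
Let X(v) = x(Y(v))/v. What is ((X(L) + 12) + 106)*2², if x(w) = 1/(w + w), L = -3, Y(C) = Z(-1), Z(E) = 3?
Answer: 4246/9 ≈ 471.78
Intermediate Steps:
Y(C) = 3
x(w) = 1/(2*w)
X(v) = 1/(6*v) (X(v) = ((½)/3)/v = ((½)*(⅓))/v = 1/(6*v))
((X(L) + 12) + 106)*2² = (((⅙)/(-3) + 12) + 106)*2² = (((⅙)*(-⅓) + 12) + 106)*4 = ((-1/18 + 12) + 106)*4 = (215/18 + 106)*4 = (2123/18)*4 = 4246/9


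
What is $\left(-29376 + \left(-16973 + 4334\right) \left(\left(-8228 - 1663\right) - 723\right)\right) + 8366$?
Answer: $134129336$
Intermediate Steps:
$\left(-29376 + \left(-16973 + 4334\right) \left(\left(-8228 - 1663\right) - 723\right)\right) + 8366 = \left(-29376 - 12639 \left(-9891 - 723\right)\right) + 8366 = \left(-29376 - -134150346\right) + 8366 = \left(-29376 + 134150346\right) + 8366 = 134120970 + 8366 = 134129336$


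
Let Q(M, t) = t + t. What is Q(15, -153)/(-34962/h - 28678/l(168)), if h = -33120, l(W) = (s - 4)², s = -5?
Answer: 45606240/52610191 ≈ 0.86687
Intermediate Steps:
l(W) = 81 (l(W) = (-5 - 4)² = (-9)² = 81)
Q(M, t) = 2*t
Q(15, -153)/(-34962/h - 28678/l(168)) = (2*(-153))/(-34962/(-33120) - 28678/81) = -306/(-34962*(-1/33120) - 28678*1/81) = -306/(5827/5520 - 28678/81) = -306/(-52610191/149040) = -306*(-149040/52610191) = 45606240/52610191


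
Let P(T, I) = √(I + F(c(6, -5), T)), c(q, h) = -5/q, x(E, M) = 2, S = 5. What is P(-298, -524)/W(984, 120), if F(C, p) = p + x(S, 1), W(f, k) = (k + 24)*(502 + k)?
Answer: I*√205/44784 ≈ 0.00031971*I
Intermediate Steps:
W(f, k) = (24 + k)*(502 + k)
F(C, p) = 2 + p (F(C, p) = p + 2 = 2 + p)
P(T, I) = √(2 + I + T) (P(T, I) = √(I + (2 + T)) = √(2 + I + T))
P(-298, -524)/W(984, 120) = √(2 - 524 - 298)/(12048 + 120² + 526*120) = √(-820)/(12048 + 14400 + 63120) = (2*I*√205)/89568 = (2*I*√205)*(1/89568) = I*√205/44784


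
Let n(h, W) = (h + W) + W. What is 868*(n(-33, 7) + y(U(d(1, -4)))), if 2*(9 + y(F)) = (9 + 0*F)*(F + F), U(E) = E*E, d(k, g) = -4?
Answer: 100688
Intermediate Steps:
n(h, W) = h + 2*W (n(h, W) = (W + h) + W = h + 2*W)
U(E) = E²
y(F) = -9 + 9*F (y(F) = -9 + ((9 + 0*F)*(F + F))/2 = -9 + ((9 + 0)*(2*F))/2 = -9 + (9*(2*F))/2 = -9 + (18*F)/2 = -9 + 9*F)
868*(n(-33, 7) + y(U(d(1, -4)))) = 868*((-33 + 2*7) + (-9 + 9*(-4)²)) = 868*((-33 + 14) + (-9 + 9*16)) = 868*(-19 + (-9 + 144)) = 868*(-19 + 135) = 868*116 = 100688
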